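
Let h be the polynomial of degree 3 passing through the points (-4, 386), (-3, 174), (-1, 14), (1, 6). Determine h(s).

h(s) = -5s^3 + 4s^2 + s + 6

Write h(s) = as^3 + bs^2 + cs + d. Substituting each data point gives a linear system:
  -64a + 16b - 4c + d = 386
  -27a + 9b - 3c + d = 174
  -a + b - c + d = 14
  a + b + c + d = 6
Solving the system yields a = -5, b = 4, c = 1, d = 6.
So h(s) = -5s^3 + 4s^2 + s + 6.
Check: h(-4) = 386. ✓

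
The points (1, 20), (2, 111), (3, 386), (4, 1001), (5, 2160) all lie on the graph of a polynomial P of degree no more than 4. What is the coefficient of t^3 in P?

6

Write P(t) = at^4 + bt^3 + ct^2 + dt + e. Substituting each data point gives a linear system:
  a + b + c + d + e = 20
  16a + 8b + 4c + 2d + e = 111
  81a + 27b + 9c + 3d + e = 386
  256a + 64b + 16c + 4d + e = 1001
  625a + 125b + 25c + 5d + e = 2160
Solving the system yields a = 2, b = 6, c = 6, d = 1, e = 5.
So P(t) = 2t^4 + 6t^3 + 6t^2 + t + 5.
The coefficient of t^3 is 6.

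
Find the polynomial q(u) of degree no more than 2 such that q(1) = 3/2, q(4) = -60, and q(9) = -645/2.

Using the Lagrange interpolation formula with nodes 1, 4, 9:
  L_0(u) = (u - 4)(u - 9) / 24
  L_1(u) = (u - 1)(u - 9) / -15
  L_2(u) = (u - 1)(u - 4) / 40
Then q(u) = 3/2·L_0(u) - 60·L_1(u) - 645/2·L_2(u).
Expanding and collecting terms gives q(u) = -4u² - (1/2)u + 6.
Check: q(1) = 3/2. ✓

q(u) = -4u^2 - (1/2)u + 6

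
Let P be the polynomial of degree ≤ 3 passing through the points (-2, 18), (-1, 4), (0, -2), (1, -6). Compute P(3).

-32

Forward differences of the values at s = -2, -1, 0, 1:
  P  : 18  4  -2  -6
  Δ  : -14  -6  -4
  Δ^2: 8  2
  Δ^3: -6
The third differences are constant, confirming degree 3.
Interpolating (Newton forward form) and evaluating at s = 3 gives P(3) = -32.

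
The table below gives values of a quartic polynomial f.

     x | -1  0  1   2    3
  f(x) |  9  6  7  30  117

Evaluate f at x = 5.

Forward differences of the values at x = -1, 0, 1, 2, 3:
  f  : 9  6  7  30  117
  Δ  : -3  1  23  87
  Δ^2: 4  22  64
  Δ^3: 18  42
  Δ^4: 24
The fourth differences are constant, confirming degree 4.
Interpolating (Newton forward form) and evaluating at x = 5 gives f(5) = 771.

771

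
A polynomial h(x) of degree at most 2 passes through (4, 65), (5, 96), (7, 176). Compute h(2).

21

Write h(x) = ax^2 + bx + c. Substituting each data point gives a linear system:
  16a + 4b + c = 65
  25a + 5b + c = 96
  49a + 7b + c = 176
Solving the system yields a = 3, b = 4, c = 1.
So h(x) = 3x^2 + 4x + 1.
Then h(2) = 21.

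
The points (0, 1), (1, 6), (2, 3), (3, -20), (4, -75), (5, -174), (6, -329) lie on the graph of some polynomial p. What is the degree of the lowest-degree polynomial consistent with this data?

Forward differences of the values at x = 0, 1, 2, 3, 4, 5, 6:
  p  : 1  6  3  -20  -75  -174  -329
  Δ  : 5  -3  -23  -55  -99  -155
  Δ^2: -8  -20  -32  -44  -56
  Δ^3: -12  -12  -12  -12
  Δ^4: 0  0  0
  Δ^5: 0  0
  Δ^6: 0
The third differences are constant (-12) and nonzero, while all higher differences vanish, so the minimal degree is 3.

3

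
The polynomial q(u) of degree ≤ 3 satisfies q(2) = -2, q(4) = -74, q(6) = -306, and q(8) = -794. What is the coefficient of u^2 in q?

4

Write q(u) = au^3 + bu^2 + cu + d. Substituting each data point gives a linear system:
  8a + 4b + 2c + d = -2
  64a + 16b + 4c + d = -74
  216a + 36b + 6c + d = -306
  512a + 64b + 8c + d = -794
Solving the system yields a = -2, b = 4, c = -4, d = 6.
So q(u) = -2u³ + 4u² - 4u + 6.
The coefficient of u^2 is 4.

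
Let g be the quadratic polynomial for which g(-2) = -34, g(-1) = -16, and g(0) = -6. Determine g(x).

g(x) = -4x^2 + 6x - 6

Write g(x) = ax^2 + bx + c. Substituting each data point gives a linear system:
  4a - 2b + c = -34
  a - b + c = -16
  c = -6
Solving the system yields a = -4, b = 6, c = -6.
So g(x) = -4x^2 + 6x - 6.
Check: g(-2) = -34. ✓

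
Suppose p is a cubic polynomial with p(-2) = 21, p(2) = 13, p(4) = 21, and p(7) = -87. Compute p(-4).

133

Using the Lagrange interpolation formula with nodes -2, 2, 4, 7:
  L_0(u) = (u - 2)(u - 4)(u - 7) / -216
  L_1(u) = (u + 2)(u - 4)(u - 7) / 40
  L_2(u) = (u + 2)(u - 2)(u - 7) / -36
  L_3(u) = (u + 2)(u - 2)(u - 4) / 135
Then p(u) = 21·L_0(u) + 13·L_1(u) + 21·L_2(u) - 87·L_3(u).
Expanding and collecting terms gives p(u) = -u^3 + 5u^2 + 2u - 3.
Evaluating at u = -4: p(-4) = 133.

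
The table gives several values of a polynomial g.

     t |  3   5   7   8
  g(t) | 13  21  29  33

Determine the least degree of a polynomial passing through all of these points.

1

Divided differences on the nodes 3, 5, 7, 8:
  order 0: 13  21  29  33
  order 1: 4  4  4
  order 2: 0  0
  order 3: 0
The order-1 divided differences are all 4 (nonzero) and every higher order vanishes, so the data lies on a polynomial of degree exactly 1.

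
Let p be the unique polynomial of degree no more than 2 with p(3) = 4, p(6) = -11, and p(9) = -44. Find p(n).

Using the Lagrange interpolation formula with nodes 3, 6, 9:
  L_0(n) = (n - 6)(n - 9) / 18
  L_1(n) = (n - 3)(n - 9) / -9
  L_2(n) = (n - 3)(n - 6) / 18
Then p(n) = 4·L_0(n) - 11·L_1(n) - 44·L_2(n).
Expanding and collecting terms gives p(n) = -n^2 + 4n + 1.
Check: p(3) = 4. ✓

p(n) = -n^2 + 4n + 1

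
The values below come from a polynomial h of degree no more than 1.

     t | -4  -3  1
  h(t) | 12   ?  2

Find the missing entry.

The 2 known points determine the degree-1 polynomial uniquely.
Write h(t) = at + b. Substituting each data point gives a linear system:
  -4a + b = 12
  a + b = 2
Solving the system yields a = -2, b = 4.
So h(t) = -2t + 4.
Then h(-3) = 10.

10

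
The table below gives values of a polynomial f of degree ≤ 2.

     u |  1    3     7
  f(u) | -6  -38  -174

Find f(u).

f(u) = -3u^2 - 4u + 1

Using the Lagrange interpolation formula with nodes 1, 3, 7:
  L_0(u) = (u - 3)(u - 7) / 12
  L_1(u) = (u - 1)(u - 7) / -8
  L_2(u) = (u - 1)(u - 3) / 24
Then f(u) = -6·L_0(u) - 38·L_1(u) - 174·L_2(u).
Expanding and collecting terms gives f(u) = -3u^2 - 4u + 1.
Check: f(3) = -38. ✓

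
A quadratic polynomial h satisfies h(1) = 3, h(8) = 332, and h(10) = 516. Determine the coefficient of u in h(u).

Write h(u) = au^2 + bu + c. Substituting each data point gives a linear system:
  a + b + c = 3
  64a + 8b + c = 332
  100a + 10b + c = 516
Solving the system yields a = 5, b = 2, c = -4.
So h(u) = 5u^2 + 2u - 4.
The coefficient of u is 2.

2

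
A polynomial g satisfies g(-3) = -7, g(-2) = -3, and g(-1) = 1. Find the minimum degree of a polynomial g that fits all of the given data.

1

Forward differences of the values at t = -3, -2, -1:
  g  : -7  -3  1
  Δ  : 4  4
  Δ^2: 0
The first differences are constant (4) and nonzero, while all higher differences vanish, so the minimal degree is 1.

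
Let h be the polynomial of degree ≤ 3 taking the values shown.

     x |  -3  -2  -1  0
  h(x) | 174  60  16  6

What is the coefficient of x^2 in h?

-1

Write h(x) = ax^3 + bx^2 + cx + d. Substituting each data point gives a linear system:
  -27a + 9b - 3c + d = 174
  -8a + 4b - 2c + d = 60
  -a + b - c + d = 16
  d = 6
Solving the system yields a = -6, b = -1, c = -5, d = 6.
So h(x) = -6x³ - x² - 5x + 6.
The coefficient of x^2 is -1.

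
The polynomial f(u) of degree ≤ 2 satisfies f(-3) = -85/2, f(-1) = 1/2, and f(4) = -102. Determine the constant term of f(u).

4

Write f(u) = au^2 + bu + c. Substituting each data point gives a linear system:
  9a - 3b + c = -85/2
  a - b + c = 1/2
  16a + 4b + c = -102
Solving the system yields a = -6, b = -5/2, c = 4.
So f(u) = -6u^2 - (5/2)u + 4.
The constant term is 4.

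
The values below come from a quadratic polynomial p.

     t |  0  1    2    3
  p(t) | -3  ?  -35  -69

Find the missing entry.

On equispaced nodes a degree-2 polynomial has vanishing third forward difference, so
  - p(0) + 3·p(1) - 3·p(2) + p(3) = 0.
Substituting the known values and solving for p(1):
  3·p(1) = -39
  p(1) = -13.

-13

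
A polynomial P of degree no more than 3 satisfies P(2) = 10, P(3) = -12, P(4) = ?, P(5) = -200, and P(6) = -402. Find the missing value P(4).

On equispaced nodes a degree-3 polynomial has vanishing fourth forward difference, so
  P(2) - 4·P(3) + 6·P(4) - 4·P(5) + P(6) = 0.
Substituting the known values and solving for P(4):
  6·P(4) = -456
  P(4) = -76.

-76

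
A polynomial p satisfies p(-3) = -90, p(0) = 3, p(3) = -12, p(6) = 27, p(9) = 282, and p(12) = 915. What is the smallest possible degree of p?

Forward differences of the values at u = -3, 0, 3, 6, 9, 12:
  p  : -90  3  -12  27  282  915
  Δ  : 93  -15  39  255  633
  Δ^2: -108  54  216  378
  Δ^3: 162  162  162
  Δ^4: 0  0
  Δ^5: 0
The third differences are constant (162) and nonzero, while all higher differences vanish, so the minimal degree is 3.

3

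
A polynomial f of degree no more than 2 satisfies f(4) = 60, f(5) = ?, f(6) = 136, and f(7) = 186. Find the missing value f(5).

On equispaced nodes a degree-2 polynomial has vanishing third forward difference, so
  - f(4) + 3·f(5) - 3·f(6) + f(7) = 0.
Substituting the known values and solving for f(5):
  3·f(5) = 282
  f(5) = 94.

94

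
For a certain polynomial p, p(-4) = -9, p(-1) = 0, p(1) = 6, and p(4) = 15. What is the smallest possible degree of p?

Divided differences on the nodes -4, -1, 1, 4:
  order 0: -9  0  6  15
  order 1: 3  3  3
  order 2: 0  0
  order 3: 0
The order-1 divided differences are all 3 (nonzero) and every higher order vanishes, so the data lies on a polynomial of degree exactly 1.

1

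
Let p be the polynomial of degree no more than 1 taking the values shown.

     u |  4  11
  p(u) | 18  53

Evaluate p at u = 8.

38

Using the Lagrange interpolation formula with nodes 4, 11:
  L_0(u) = (u - 11) / -7
  L_1(u) = (u - 4) / 7
Then p(u) = 18·L_0(u) + 53·L_1(u).
Expanding and collecting terms gives p(u) = 5u - 2.
Evaluating at u = 8: p(8) = 38.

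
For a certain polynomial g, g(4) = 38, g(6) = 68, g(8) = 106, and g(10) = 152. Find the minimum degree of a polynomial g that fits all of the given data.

2

Forward differences of the values at t = 4, 6, 8, 10:
  g  : 38  68  106  152
  Δ  : 30  38  46
  Δ^2: 8  8
  Δ^3: 0
The second differences are constant (8) and nonzero, while all higher differences vanish, so the minimal degree is 2.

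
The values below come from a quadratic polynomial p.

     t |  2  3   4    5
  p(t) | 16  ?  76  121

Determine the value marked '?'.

The 3 known points determine the degree-2 polynomial uniquely.
Write p(t) = at^2 + bt + c. Substituting each data point gives a linear system:
  4a + 2b + c = 16
  16a + 4b + c = 76
  25a + 5b + c = 121
Solving the system yields a = 5, b = 0, c = -4.
So p(t) = 5t² - 4.
Then p(3) = 41.

41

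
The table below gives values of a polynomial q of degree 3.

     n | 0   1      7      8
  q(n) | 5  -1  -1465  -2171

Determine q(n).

q(n) = -4n^3 - 2n^2 + 5

Using the Lagrange interpolation formula with nodes 0, 1, 7, 8:
  L_0(n) = (n - 1)(n - 7)(n - 8) / -56
  L_1(n) = n(n - 7)(n - 8) / 42
  L_2(n) = n(n - 1)(n - 8) / -42
  L_3(n) = n(n - 1)(n - 7) / 56
Then q(n) = 5·L_0(n) - 1·L_1(n) - 1465·L_2(n) - 2171·L_3(n).
Expanding and collecting terms gives q(n) = -4n^3 - 2n^2 + 5.
Check: q(7) = -1465. ✓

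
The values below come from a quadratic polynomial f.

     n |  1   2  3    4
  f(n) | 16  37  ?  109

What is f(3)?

68

On equispaced nodes a degree-2 polynomial has vanishing third forward difference, so
  - f(1) + 3·f(2) - 3·f(3) + f(4) = 0.
Substituting the known values and solving for f(3):
  -3·f(3) = -204
  f(3) = 68.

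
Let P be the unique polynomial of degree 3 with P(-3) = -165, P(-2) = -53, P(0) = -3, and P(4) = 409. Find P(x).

Using the Lagrange interpolation formula with nodes -3, -2, 0, 4:
  L_0(x) = (x + 2)x(x - 4) / -21
  L_1(x) = (x + 3)x(x - 4) / 12
  L_2(x) = (x + 3)(x + 2)(x - 4) / -24
  L_3(x) = (x + 3)(x + 2)x / 168
Then P(x) = -165·L_0(x) - 53·L_1(x) - 3·L_2(x) + 409·L_3(x).
Expanding and collecting terms gives P(x) = 6x^3 + x^2 + 3x - 3.
Check: P(-2) = -53. ✓

P(x) = 6x^3 + x^2 + 3x - 3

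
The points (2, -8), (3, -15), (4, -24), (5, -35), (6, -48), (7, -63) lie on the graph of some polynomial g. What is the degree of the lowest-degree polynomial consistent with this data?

2

Forward differences of the values at t = 2, 3, 4, 5, 6, 7:
  g  : -8  -15  -24  -35  -48  -63
  Δ  : -7  -9  -11  -13  -15
  Δ^2: -2  -2  -2  -2
  Δ^3: 0  0  0
  Δ^4: 0  0
  Δ^5: 0
The second differences are constant (-2) and nonzero, while all higher differences vanish, so the minimal degree is 2.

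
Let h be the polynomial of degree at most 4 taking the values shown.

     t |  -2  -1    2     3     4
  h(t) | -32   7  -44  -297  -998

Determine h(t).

Write h(t) = at^4 + bt^3 + ct^2 + dt + e. Substituting each data point gives a linear system:
  16a - 8b + 4c - 2d + e = -32
  a - b + c - d + e = 7
  16a + 8b + 4c + 2d + e = -44
  81a + 27b + 9c + 3d + e = -297
  256a + 64b + 16c + 4d + e = -998
Solving the system yields a = -4, b = -1, c = 5, d = 1, e = 6.
So h(t) = -4t⁴ - t³ + 5t² + t + 6.
Check: h(2) = -44. ✓

h(t) = -4t^4 - t^3 + 5t^2 + t + 6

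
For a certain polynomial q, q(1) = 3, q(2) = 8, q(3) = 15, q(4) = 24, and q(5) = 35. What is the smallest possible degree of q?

Forward differences of the values at t = 1, 2, 3, 4, 5:
  q  : 3  8  15  24  35
  Δ  : 5  7  9  11
  Δ^2: 2  2  2
  Δ^3: 0  0
  Δ^4: 0
The second differences are constant (2) and nonzero, while all higher differences vanish, so the minimal degree is 2.

2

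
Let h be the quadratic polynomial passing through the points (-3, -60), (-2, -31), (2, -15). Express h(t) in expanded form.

h(t) = -5t^2 + 4t - 3

Using the Lagrange interpolation formula with nodes -3, -2, 2:
  L_0(t) = (t + 2)(t - 2) / 5
  L_1(t) = (t + 3)(t - 2) / -4
  L_2(t) = (t + 3)(t + 2) / 20
Then h(t) = -60·L_0(t) - 31·L_1(t) - 15·L_2(t).
Expanding and collecting terms gives h(t) = -5t^2 + 4t - 3.
Check: h(-3) = -60. ✓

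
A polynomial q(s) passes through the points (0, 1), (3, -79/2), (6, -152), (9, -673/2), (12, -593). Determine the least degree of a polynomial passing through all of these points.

2

Forward differences of the values at s = 0, 3, 6, 9, 12:
  q  : 1  -79/2  -152  -673/2  -593
  Δ  : -81/2  -225/2  -369/2  -513/2
  Δ^2: -72  -72  -72
  Δ^3: 0  0
  Δ^4: 0
The second differences are constant (-72) and nonzero, while all higher differences vanish, so the minimal degree is 2.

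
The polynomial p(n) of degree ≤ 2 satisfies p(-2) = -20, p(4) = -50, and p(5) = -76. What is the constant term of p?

Write p(n) = an^2 + bn + c. Substituting each data point gives a linear system:
  4a - 2b + c = -20
  16a + 4b + c = -50
  25a + 5b + c = -76
Solving the system yields a = -3, b = 1, c = -6.
So p(n) = -3n² + n - 6.
The constant term is -6.

-6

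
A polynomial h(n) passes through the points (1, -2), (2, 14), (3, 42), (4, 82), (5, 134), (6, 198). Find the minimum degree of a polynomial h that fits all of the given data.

Forward differences of the values at n = 1, 2, 3, 4, 5, 6:
  h  : -2  14  42  82  134  198
  Δ  : 16  28  40  52  64
  Δ^2: 12  12  12  12
  Δ^3: 0  0  0
  Δ^4: 0  0
  Δ^5: 0
The second differences are constant (12) and nonzero, while all higher differences vanish, so the minimal degree is 2.

2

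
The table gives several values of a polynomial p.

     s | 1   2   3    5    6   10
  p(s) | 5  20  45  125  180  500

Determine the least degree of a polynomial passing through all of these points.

Divided differences on the nodes 1, 2, 3, 5, 6, 10:
  order 0: 5  20  45  125  180  500
  order 1: 15  25  40  55  80
  order 2: 5  5  5  5
  order 3: 0  0  0
  order 4: 0  0
  order 5: 0
The order-2 divided differences are all 5 (nonzero) and every higher order vanishes, so the data lies on a polynomial of degree exactly 2.

2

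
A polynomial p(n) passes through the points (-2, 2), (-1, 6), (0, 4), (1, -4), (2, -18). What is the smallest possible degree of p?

2

Forward differences of the values at n = -2, -1, 0, 1, 2:
  p  : 2  6  4  -4  -18
  Δ  : 4  -2  -8  -14
  Δ^2: -6  -6  -6
  Δ^3: 0  0
  Δ^4: 0
The second differences are constant (-6) and nonzero, while all higher differences vanish, so the minimal degree is 2.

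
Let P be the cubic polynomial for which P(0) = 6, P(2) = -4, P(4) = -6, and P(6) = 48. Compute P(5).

11

Write P(x) = ax^3 + bx^2 + cx + d. Substituting each data point gives a linear system:
  d = 6
  8a + 4b + 2c + d = -4
  64a + 16b + 4c + d = -6
  216a + 36b + 6c + d = 48
Solving the system yields a = 1, b = -5, c = 1, d = 6.
So P(x) = x^3 - 5x^2 + x + 6.
Then P(5) = 11.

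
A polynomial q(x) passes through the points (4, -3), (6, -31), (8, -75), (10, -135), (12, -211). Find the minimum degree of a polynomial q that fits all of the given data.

2

Forward differences of the values at x = 4, 6, 8, 10, 12:
  q  : -3  -31  -75  -135  -211
  Δ  : -28  -44  -60  -76
  Δ^2: -16  -16  -16
  Δ^3: 0  0
  Δ^4: 0
The second differences are constant (-16) and nonzero, while all higher differences vanish, so the minimal degree is 2.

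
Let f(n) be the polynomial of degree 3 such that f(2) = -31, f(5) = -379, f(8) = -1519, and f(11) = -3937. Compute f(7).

-1021

Forward differences of the values at n = 2, 5, 8, 11:
  f  : -31  -379  -1519  -3937
  Δ  : -348  -1140  -2418
  Δ^2: -792  -1278
  Δ^3: -486
The third differences are constant, confirming degree 3.
Interpolating (Newton forward form) and evaluating at n = 7 gives f(7) = -1021.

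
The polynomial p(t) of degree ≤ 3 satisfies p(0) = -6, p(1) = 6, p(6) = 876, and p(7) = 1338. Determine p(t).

Using the Lagrange interpolation formula with nodes 0, 1, 6, 7:
  L_0(t) = (t - 1)(t - 6)(t - 7) / -42
  L_1(t) = t(t - 6)(t - 7) / 30
  L_2(t) = t(t - 1)(t - 7) / -30
  L_3(t) = t(t - 1)(t - 6) / 42
Then p(t) = -6·L_0(t) + 6·L_1(t) + 876·L_2(t) + 1338·L_3(t).
Expanding and collecting terms gives p(t) = 3t^3 + 6t^2 + 3t - 6.
Check: p(6) = 876. ✓

p(t) = 3t^3 + 6t^2 + 3t - 6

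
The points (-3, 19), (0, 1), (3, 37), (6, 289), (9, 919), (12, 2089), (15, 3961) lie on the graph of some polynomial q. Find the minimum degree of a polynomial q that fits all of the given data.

3

Forward differences of the values at s = -3, 0, 3, 6, 9, 12, 15:
  q  : 19  1  37  289  919  2089  3961
  Δ  : -18  36  252  630  1170  1872
  Δ^2: 54  216  378  540  702
  Δ^3: 162  162  162  162
  Δ^4: 0  0  0
  Δ^5: 0  0
  Δ^6: 0
The third differences are constant (162) and nonzero, while all higher differences vanish, so the minimal degree is 3.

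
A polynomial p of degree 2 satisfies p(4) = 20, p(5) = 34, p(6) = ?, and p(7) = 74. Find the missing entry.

On equispaced nodes a degree-2 polynomial has vanishing third forward difference, so
  - p(4) + 3·p(5) - 3·p(6) + p(7) = 0.
Substituting the known values and solving for p(6):
  -3·p(6) = -156
  p(6) = 52.

52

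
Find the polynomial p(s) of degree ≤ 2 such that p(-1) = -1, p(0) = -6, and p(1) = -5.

p(s) = 3s^2 - 2s - 6

Write p(s) = as^2 + bs + c. Substituting each data point gives a linear system:
  a - b + c = -1
  c = -6
  a + b + c = -5
Solving the system yields a = 3, b = -2, c = -6.
So p(s) = 3s^2 - 2s - 6.
Check: p(-1) = -1. ✓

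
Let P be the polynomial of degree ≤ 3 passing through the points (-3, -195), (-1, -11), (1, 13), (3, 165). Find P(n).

P(n) = 6n^3 - 2n^2 + 6n + 3

Write P(n) = an^3 + bn^2 + cn + d. Substituting each data point gives a linear system:
  -27a + 9b - 3c + d = -195
  -a + b - c + d = -11
  a + b + c + d = 13
  27a + 9b + 3c + d = 165
Solving the system yields a = 6, b = -2, c = 6, d = 3.
So P(n) = 6n^3 - 2n^2 + 6n + 3.
Check: P(3) = 165. ✓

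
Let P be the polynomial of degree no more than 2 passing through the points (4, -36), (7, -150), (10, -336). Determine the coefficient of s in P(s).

Write P(s) = as^2 + bs + c. Substituting each data point gives a linear system:
  16a + 4b + c = -36
  49a + 7b + c = -150
  100a + 10b + c = -336
Solving the system yields a = -4, b = 6, c = 4.
So P(s) = -4s^2 + 6s + 4.
The coefficient of s is 6.

6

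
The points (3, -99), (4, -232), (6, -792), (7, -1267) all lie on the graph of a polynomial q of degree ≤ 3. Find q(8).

Write q(t) = at^3 + bt^2 + ct + d. Substituting each data point gives a linear system:
  27a + 9b + 3c + d = -99
  64a + 16b + 4c + d = -232
  216a + 36b + 6c + d = -792
  343a + 49b + 7c + d = -1267
Solving the system yields a = -4, b = 3, c = -6, d = 0.
So q(t) = -4t^3 + 3t^2 - 6t.
Then q(8) = -1904.

-1904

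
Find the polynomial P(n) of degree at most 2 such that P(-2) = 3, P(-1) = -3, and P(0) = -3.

Write P(n) = an^2 + bn + c. Substituting each data point gives a linear system:
  4a - 2b + c = 3
  a - b + c = -3
  c = -3
Solving the system yields a = 3, b = 3, c = -3.
So P(n) = 3n² + 3n - 3.
Check: P(-2) = 3. ✓

P(n) = 3n^2 + 3n - 3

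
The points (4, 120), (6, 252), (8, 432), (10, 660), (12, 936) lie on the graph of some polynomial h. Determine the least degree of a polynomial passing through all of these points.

2

Forward differences of the values at t = 4, 6, 8, 10, 12:
  h  : 120  252  432  660  936
  Δ  : 132  180  228  276
  Δ^2: 48  48  48
  Δ^3: 0  0
  Δ^4: 0
The second differences are constant (48) and nonzero, while all higher differences vanish, so the minimal degree is 2.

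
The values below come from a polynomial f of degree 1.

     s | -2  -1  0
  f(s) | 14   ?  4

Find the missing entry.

9

The 2 known points determine the degree-1 polynomial uniquely.
Write f(s) = as + b. Substituting each data point gives a linear system:
  -2a + b = 14
  b = 4
Solving the system yields a = -5, b = 4.
So f(s) = -5s + 4.
Then f(-1) = 9.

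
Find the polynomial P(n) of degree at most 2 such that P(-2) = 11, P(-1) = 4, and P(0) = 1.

Write P(n) = an^2 + bn + c. Substituting each data point gives a linear system:
  4a - 2b + c = 11
  a - b + c = 4
  c = 1
Solving the system yields a = 2, b = -1, c = 1.
So P(n) = 2n^2 - n + 1.
Check: P(-1) = 4. ✓

P(n) = 2n^2 - n + 1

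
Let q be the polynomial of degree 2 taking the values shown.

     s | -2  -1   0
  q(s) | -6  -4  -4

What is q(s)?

q(s) = -s^2 - s - 4

Using the Lagrange interpolation formula with nodes -2, -1, 0:
  L_0(s) = (s + 1)s / 2
  L_1(s) = (s + 2)s / -1
  L_2(s) = (s + 2)(s + 1) / 2
Then q(s) = -6·L_0(s) - 4·L_1(s) - 4·L_2(s).
Expanding and collecting terms gives q(s) = -s^2 - s - 4.
Check: q(0) = -4. ✓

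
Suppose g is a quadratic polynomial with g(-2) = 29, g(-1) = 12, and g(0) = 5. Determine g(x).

Write g(x) = ax^2 + bx + c. Substituting each data point gives a linear system:
  4a - 2b + c = 29
  a - b + c = 12
  c = 5
Solving the system yields a = 5, b = -2, c = 5.
So g(x) = 5x^2 - 2x + 5.
Check: g(-1) = 12. ✓

g(x) = 5x^2 - 2x + 5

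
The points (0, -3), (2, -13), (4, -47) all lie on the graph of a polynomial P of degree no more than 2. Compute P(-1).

-7

Write P(n) = an^2 + bn + c. Substituting each data point gives a linear system:
  c = -3
  4a + 2b + c = -13
  16a + 4b + c = -47
Solving the system yields a = -3, b = 1, c = -3.
So P(n) = -3n^2 + n - 3.
Then P(-1) = -7.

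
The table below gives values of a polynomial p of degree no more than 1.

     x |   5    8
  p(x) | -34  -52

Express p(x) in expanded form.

p(x) = -6x - 4

Using the Lagrange interpolation formula with nodes 5, 8:
  L_0(x) = (x - 8) / -3
  L_1(x) = (x - 5) / 3
Then p(x) = -34·L_0(x) - 52·L_1(x).
Expanding and collecting terms gives p(x) = -6x - 4.
Check: p(8) = -52. ✓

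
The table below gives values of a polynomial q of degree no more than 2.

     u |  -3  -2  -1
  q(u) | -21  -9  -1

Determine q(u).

q(u) = -2u^2 + 2u + 3

Using the Lagrange interpolation formula with nodes -3, -2, -1:
  L_0(u) = (u + 2)(u + 1) / 2
  L_1(u) = (u + 3)(u + 1) / -1
  L_2(u) = (u + 3)(u + 2) / 2
Then q(u) = -21·L_0(u) - 9·L_1(u) - 1·L_2(u).
Expanding and collecting terms gives q(u) = -2u^2 + 2u + 3.
Check: q(-3) = -21. ✓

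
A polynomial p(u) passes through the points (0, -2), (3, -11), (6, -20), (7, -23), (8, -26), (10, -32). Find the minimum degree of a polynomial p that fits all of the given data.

1

Divided differences on the nodes 0, 3, 6, 7, 8, 10:
  order 0: -2  -11  -20  -23  -26  -32
  order 1: -3  -3  -3  -3  -3
  order 2: 0  0  0  0
  order 3: 0  0  0
  order 4: 0  0
  order 5: 0
The order-1 divided differences are all -3 (nonzero) and every higher order vanishes, so the data lies on a polynomial of degree exactly 1.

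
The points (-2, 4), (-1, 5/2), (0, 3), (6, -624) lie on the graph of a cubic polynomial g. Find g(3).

-207/2

Using the Lagrange interpolation formula with nodes -2, -1, 0, 6:
  L_0(u) = (u + 1)u(u - 6) / -16
  L_1(u) = (u + 2)u(u - 6) / 7
  L_2(u) = (u + 2)(u + 1)(u - 6) / -12
  L_3(u) = (u + 2)(u + 1)u / 336
Then g(u) = 4·L_0(u) + 5/2·L_1(u) + 3·L_2(u) - 624·L_3(u).
Expanding and collecting terms gives g(u) = -2u^3 - 5u^2 - (5/2)u + 3.
Evaluating at u = 3: g(3) = -207/2.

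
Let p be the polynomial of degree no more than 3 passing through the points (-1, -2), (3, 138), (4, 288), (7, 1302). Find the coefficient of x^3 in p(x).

Write p(x) = ax^3 + bx^2 + cx + d. Substituting each data point gives a linear system:
  -a + b - c + d = -2
  27a + 9b + 3c + d = 138
  64a + 16b + 4c + d = 288
  343a + 49b + 7c + d = 1302
Solving the system yields a = 3, b = 5, c = 4, d = 0.
So p(x) = 3x^3 + 5x^2 + 4x.
The leading coefficient is 3.

3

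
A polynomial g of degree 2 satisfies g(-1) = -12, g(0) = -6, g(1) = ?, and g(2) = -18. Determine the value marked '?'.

The 3 known points determine the degree-2 polynomial uniquely.
Write g(t) = at^2 + bt + c. Substituting each data point gives a linear system:
  a - b + c = -12
  c = -6
  4a + 2b + c = -18
Solving the system yields a = -4, b = 2, c = -6.
So g(t) = -4t^2 + 2t - 6.
Then g(1) = -8.

-8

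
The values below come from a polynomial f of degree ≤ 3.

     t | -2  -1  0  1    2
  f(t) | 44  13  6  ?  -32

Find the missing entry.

-1

On equispaced nodes a degree-3 polynomial has vanishing fourth forward difference, so
  f(-2) - 4·f(-1) + 6·f(0) - 4·f(1) + f(2) = 0.
Substituting the known values and solving for f(1):
  -4·f(1) = 4
  f(1) = -1.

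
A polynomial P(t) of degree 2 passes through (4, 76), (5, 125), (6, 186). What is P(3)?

Using the Lagrange interpolation formula with nodes 4, 5, 6:
  L_0(t) = (t - 5)(t - 6) / 2
  L_1(t) = (t - 4)(t - 6) / -1
  L_2(t) = (t - 4)(t - 5) / 2
Then P(t) = 76·L_0(t) + 125·L_1(t) + 186·L_2(t).
Expanding and collecting terms gives P(t) = 6t^2 - 5t.
Evaluating at t = 3: P(3) = 39.

39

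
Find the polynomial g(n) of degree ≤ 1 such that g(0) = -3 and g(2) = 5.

g(n) = 4n - 3

Write g(n) = an + b. Substituting each data point gives a linear system:
  b = -3
  2a + b = 5
Solving the system yields a = 4, b = -3.
So g(n) = 4n - 3.
Check: g(2) = 5. ✓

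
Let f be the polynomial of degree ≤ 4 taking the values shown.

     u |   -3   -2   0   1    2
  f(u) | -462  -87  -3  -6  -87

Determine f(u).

f(u) = -6u^4 + 3u^2 - 3

Write f(u) = au^4 + bu^3 + cu^2 + du + e. Substituting each data point gives a linear system:
  81a - 27b + 9c - 3d + e = -462
  16a - 8b + 4c - 2d + e = -87
  e = -3
  a + b + c + d + e = -6
  16a + 8b + 4c + 2d + e = -87
Solving the system yields a = -6, b = 0, c = 3, d = 0, e = -3.
So f(u) = -6u⁴ + 3u² - 3.
Check: f(-3) = -462. ✓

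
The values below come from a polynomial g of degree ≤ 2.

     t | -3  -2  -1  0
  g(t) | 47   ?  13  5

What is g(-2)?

On equispaced nodes a degree-2 polynomial has vanishing third forward difference, so
  - g(-3) + 3·g(-2) - 3·g(-1) + g(0) = 0.
Substituting the known values and solving for g(-2):
  3·g(-2) = 81
  g(-2) = 27.

27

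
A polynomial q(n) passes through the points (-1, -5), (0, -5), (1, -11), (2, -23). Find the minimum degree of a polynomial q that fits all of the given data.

Forward differences of the values at n = -1, 0, 1, 2:
  q  : -5  -5  -11  -23
  Δ  : 0  -6  -12
  Δ^2: -6  -6
  Δ^3: 0
The second differences are constant (-6) and nonzero, while all higher differences vanish, so the minimal degree is 2.

2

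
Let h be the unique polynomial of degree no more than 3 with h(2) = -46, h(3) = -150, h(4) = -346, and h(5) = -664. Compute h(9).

-3756

Forward differences of the values at u = 2, 3, 4, 5:
  h  : -46  -150  -346  -664
  Δ  : -104  -196  -318
  Δ^2: -92  -122
  Δ^3: -30
The third differences are constant, confirming degree 3.
Interpolating (Newton forward form) and evaluating at u = 9 gives h(9) = -3756.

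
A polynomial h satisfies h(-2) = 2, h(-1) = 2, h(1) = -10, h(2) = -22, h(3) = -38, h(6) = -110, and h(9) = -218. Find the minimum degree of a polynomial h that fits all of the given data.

Divided differences on the nodes -2, -1, 1, 2, 3, 6, 9:
  order 0: 2  2  -10  -22  -38  -110  -218
  order 1: 0  -6  -12  -16  -24  -36
  order 2: -2  -2  -2  -2  -2
  order 3: 0  0  0  0
  order 4: 0  0  0
  order 5: 0  0
  order 6: 0
The order-2 divided differences are all -2 (nonzero) and every higher order vanishes, so the data lies on a polynomial of degree exactly 2.

2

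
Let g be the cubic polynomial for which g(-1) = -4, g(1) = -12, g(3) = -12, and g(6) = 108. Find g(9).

Using the Lagrange interpolation formula with nodes -1, 1, 3, 6:
  L_0(s) = (s - 1)(s - 3)(s - 6) / -56
  L_1(s) = (s + 1)(s - 3)(s - 6) / 20
  L_2(s) = (s + 1)(s - 1)(s - 6) / -24
  L_3(s) = (s + 1)(s - 1)(s - 3) / 105
Then g(s) = -4·L_0(s) - 12·L_1(s) - 12·L_2(s) + 108·L_3(s).
Expanding and collecting terms gives g(s) = s^3 - 2s^2 - 5s - 6.
Evaluating at s = 9: g(9) = 516.

516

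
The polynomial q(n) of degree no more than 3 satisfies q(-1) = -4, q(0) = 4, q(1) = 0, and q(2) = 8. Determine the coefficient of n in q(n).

Write q(n) = an^3 + bn^2 + cn + d. Substituting each data point gives a linear system:
  -a + b - c + d = -4
  d = 4
  a + b + c + d = 0
  8a + 4b + 2c + d = 8
Solving the system yields a = 4, b = -6, c = -2, d = 4.
So q(n) = 4n³ - 6n² - 2n + 4.
The coefficient of n is -2.

-2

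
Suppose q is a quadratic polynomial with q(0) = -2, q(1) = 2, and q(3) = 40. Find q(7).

Using the Lagrange interpolation formula with nodes 0, 1, 3:
  L_0(n) = (n - 1)(n - 3) / 3
  L_1(n) = n(n - 3) / -2
  L_2(n) = n(n - 1) / 6
Then q(n) = -2·L_0(n) + 2·L_1(n) + 40·L_2(n).
Expanding and collecting terms gives q(n) = 5n² - n - 2.
Evaluating at n = 7: q(7) = 236.

236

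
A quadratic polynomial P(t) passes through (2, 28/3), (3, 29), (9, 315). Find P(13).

Using the Lagrange interpolation formula with nodes 2, 3, 9:
  L_0(t) = (t - 3)(t - 9) / 7
  L_1(t) = (t - 2)(t - 9) / -6
  L_2(t) = (t - 2)(t - 3) / 42
Then P(t) = 28/3·L_0(t) + 29·L_1(t) + 315·L_2(t).
Expanding and collecting terms gives P(t) = 4t^2 - (1/3)t - 6.
Evaluating at t = 13: P(13) = 1997/3.

1997/3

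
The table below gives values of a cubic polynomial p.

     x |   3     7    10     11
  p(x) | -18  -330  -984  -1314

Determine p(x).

p(x) = -x^3 + x + 6

Using the Lagrange interpolation formula with nodes 3, 7, 10, 11:
  L_0(x) = (x - 7)(x - 10)(x - 11) / -224
  L_1(x) = (x - 3)(x - 10)(x - 11) / 48
  L_2(x) = (x - 3)(x - 7)(x - 11) / -21
  L_3(x) = (x - 3)(x - 7)(x - 10) / 32
Then p(x) = -18·L_0(x) - 330·L_1(x) - 984·L_2(x) - 1314·L_3(x).
Expanding and collecting terms gives p(x) = -x³ + x + 6.
Check: p(7) = -330. ✓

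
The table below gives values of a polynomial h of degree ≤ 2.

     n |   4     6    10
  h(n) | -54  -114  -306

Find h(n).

Write h(n) = an^2 + bn + c. Substituting each data point gives a linear system:
  16a + 4b + c = -54
  36a + 6b + c = -114
  100a + 10b + c = -306
Solving the system yields a = -3, b = 0, c = -6.
So h(n) = -3n² - 6.
Check: h(10) = -306. ✓

h(n) = -3n^2 - 6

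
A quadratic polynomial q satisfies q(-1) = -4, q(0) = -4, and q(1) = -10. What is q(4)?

Using the Lagrange interpolation formula with nodes -1, 0, 1:
  L_0(x) = x(x - 1) / 2
  L_1(x) = (x + 1)(x - 1) / -1
  L_2(x) = (x + 1)x / 2
Then q(x) = -4·L_0(x) - 4·L_1(x) - 10·L_2(x).
Expanding and collecting terms gives q(x) = -3x² - 3x - 4.
Evaluating at x = 4: q(4) = -64.

-64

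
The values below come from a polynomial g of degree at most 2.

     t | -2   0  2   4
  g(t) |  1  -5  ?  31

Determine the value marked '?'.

5

On equispaced nodes a degree-2 polynomial has vanishing third forward difference, so
  - g(-2) + 3·g(0) - 3·g(2) + g(4) = 0.
Substituting the known values and solving for g(2):
  -3·g(2) = -15
  g(2) = 5.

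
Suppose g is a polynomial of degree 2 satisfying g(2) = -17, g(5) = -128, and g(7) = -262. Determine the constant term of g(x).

-3

Write g(x) = ax^2 + bx + c. Substituting each data point gives a linear system:
  4a + 2b + c = -17
  25a + 5b + c = -128
  49a + 7b + c = -262
Solving the system yields a = -6, b = 5, c = -3.
So g(x) = -6x² + 5x - 3.
The constant term is -3.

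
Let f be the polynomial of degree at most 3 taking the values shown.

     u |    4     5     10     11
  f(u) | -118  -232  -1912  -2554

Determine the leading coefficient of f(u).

Write f(u) = au^3 + bu^2 + cu + d. Substituting each data point gives a linear system:
  64a + 16b + 4c + d = -118
  125a + 25b + 5c + d = -232
  1000a + 100b + 10c + d = -1912
  1331a + 121b + 11c + d = -2554
Solving the system yields a = -2, b = 1, c = -1, d = -2.
So f(u) = -2u³ + u² - u - 2.
The leading coefficient is -2.

-2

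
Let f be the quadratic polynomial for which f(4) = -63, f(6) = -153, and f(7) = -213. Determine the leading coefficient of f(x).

-5

Write f(x) = ax^2 + bx + c. Substituting each data point gives a linear system:
  16a + 4b + c = -63
  36a + 6b + c = -153
  49a + 7b + c = -213
Solving the system yields a = -5, b = 5, c = -3.
So f(x) = -5x^2 + 5x - 3.
The leading coefficient is -5.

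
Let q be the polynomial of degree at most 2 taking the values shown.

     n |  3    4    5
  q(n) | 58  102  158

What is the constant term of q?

-2

Write q(n) = an^2 + bn + c. Substituting each data point gives a linear system:
  9a + 3b + c = 58
  16a + 4b + c = 102
  25a + 5b + c = 158
Solving the system yields a = 6, b = 2, c = -2.
So q(n) = 6n^2 + 2n - 2.
The constant term is -2.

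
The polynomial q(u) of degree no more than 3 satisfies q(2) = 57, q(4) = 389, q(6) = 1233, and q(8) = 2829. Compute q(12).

9237

Using the Lagrange interpolation formula with nodes 2, 4, 6, 8:
  L_0(u) = (u - 4)(u - 6)(u - 8) / -48
  L_1(u) = (u - 2)(u - 6)(u - 8) / 16
  L_2(u) = (u - 2)(u - 4)(u - 8) / -16
  L_3(u) = (u - 2)(u - 4)(u - 6) / 48
Then q(u) = 57·L_0(u) + 389·L_1(u) + 1233·L_2(u) + 2829·L_3(u).
Expanding and collecting terms gives q(u) = 5u³ + 4u² + 2u - 3.
Evaluating at u = 12: q(12) = 9237.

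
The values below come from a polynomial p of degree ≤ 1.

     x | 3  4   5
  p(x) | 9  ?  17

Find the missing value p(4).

On equispaced nodes a degree-1 polynomial has vanishing second forward difference, so
  p(3) - 2·p(4) + p(5) = 0.
Substituting the known values and solving for p(4):
  -2·p(4) = -26
  p(4) = 13.

13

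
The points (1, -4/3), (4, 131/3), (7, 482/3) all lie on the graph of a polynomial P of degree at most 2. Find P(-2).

77/3

Using the Lagrange interpolation formula with nodes 1, 4, 7:
  L_0(x) = (x - 4)(x - 7) / 18
  L_1(x) = (x - 1)(x - 7) / -9
  L_2(x) = (x - 1)(x - 4) / 18
Then P(x) = -4/3·L_0(x) + 131/3·L_1(x) + 482/3·L_2(x).
Expanding and collecting terms gives P(x) = 4x^2 - 5x - 1/3.
Evaluating at x = -2: P(-2) = 77/3.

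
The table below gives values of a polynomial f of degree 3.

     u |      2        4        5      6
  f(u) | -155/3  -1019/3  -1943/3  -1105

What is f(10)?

Using the Lagrange interpolation formula with nodes 2, 4, 5, 6:
  L_0(u) = (u - 4)(u - 5)(u - 6) / -24
  L_1(u) = (u - 2)(u - 5)(u - 6) / 4
  L_2(u) = (u - 2)(u - 4)(u - 6) / -3
  L_3(u) = (u - 2)(u - 4)(u - 5) / 8
Then f(u) = -155/3·L_0(u) - 1019/3·L_1(u) - 1943/3·L_2(u) - 1105·L_3(u).
Expanding and collecting terms gives f(u) = -5u^3 + (1/3)u^2 - 6u - 1.
Evaluating at u = 10: f(10) = -15083/3.

-15083/3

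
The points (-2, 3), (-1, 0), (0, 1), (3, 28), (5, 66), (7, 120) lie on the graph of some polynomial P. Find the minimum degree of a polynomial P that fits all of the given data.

Divided differences on the nodes -2, -1, 0, 3, 5, 7:
  order 0: 3  0  1  28  66  120
  order 1: -3  1  9  19  27
  order 2: 2  2  2  2
  order 3: 0  0  0
  order 4: 0  0
  order 5: 0
The order-2 divided differences are all 2 (nonzero) and every higher order vanishes, so the data lies on a polynomial of degree exactly 2.

2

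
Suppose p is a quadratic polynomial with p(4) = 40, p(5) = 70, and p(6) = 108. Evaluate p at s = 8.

Write p(s) = as^2 + bs + c. Substituting each data point gives a linear system:
  16a + 4b + c = 40
  25a + 5b + c = 70
  36a + 6b + c = 108
Solving the system yields a = 4, b = -6, c = 0.
So p(s) = 4s^2 - 6s.
Then p(8) = 208.

208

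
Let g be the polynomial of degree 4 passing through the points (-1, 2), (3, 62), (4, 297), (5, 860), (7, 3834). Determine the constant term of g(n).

Write g(n) = an^4 + bn^3 + cn^2 + dn + e. Substituting each data point gives a linear system:
  a - b + c - d + e = 2
  81a + 27b + 9c + 3d + e = 62
  256a + 64b + 16c + 4d + e = 297
  625a + 125b + 25c + 5d + e = 860
  2401a + 343b + 49c + 7d + e = 3834
Solving the system yields a = 2, b = -2, c = -6, d = 1, e = 5.
So g(n) = 2n^4 - 2n^3 - 6n^2 + n + 5.
The constant term is 5.

5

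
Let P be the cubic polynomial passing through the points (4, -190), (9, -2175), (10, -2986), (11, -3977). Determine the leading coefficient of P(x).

Write P(x) = ax^3 + bx^2 + cx + d. Substituting each data point gives a linear system:
  64a + 16b + 4c + d = -190
  729a + 81b + 9c + d = -2175
  1000a + 100b + 10c + d = -2986
  1331a + 121b + 11c + d = -3977
Solving the system yields a = -3, b = 0, c = 2, d = -6.
So P(x) = -3x³ + 2x - 6.
The leading coefficient is -3.

-3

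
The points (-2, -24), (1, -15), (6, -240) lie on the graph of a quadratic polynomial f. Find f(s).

Using the Lagrange interpolation formula with nodes -2, 1, 6:
  L_0(s) = (s - 1)(s - 6) / 24
  L_1(s) = (s + 2)(s - 6) / -15
  L_2(s) = (s + 2)(s - 1) / 40
Then f(s) = -24·L_0(s) - 15·L_1(s) - 240·L_2(s).
Expanding and collecting terms gives f(s) = -6s^2 - 3s - 6.
Check: f(6) = -240. ✓

f(s) = -6s^2 - 3s - 6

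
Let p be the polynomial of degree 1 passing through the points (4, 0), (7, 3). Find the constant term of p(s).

Write p(s) = as + b. Substituting each data point gives a linear system:
  4a + b = 0
  7a + b = 3
Solving the system yields a = 1, b = -4.
So p(s) = s - 4.
The constant term is -4.

-4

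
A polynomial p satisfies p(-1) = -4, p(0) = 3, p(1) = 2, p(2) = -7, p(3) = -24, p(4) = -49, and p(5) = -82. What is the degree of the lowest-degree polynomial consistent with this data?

2

Forward differences of the values at t = -1, 0, 1, 2, 3, 4, 5:
  p  : -4  3  2  -7  -24  -49  -82
  Δ  : 7  -1  -9  -17  -25  -33
  Δ^2: -8  -8  -8  -8  -8
  Δ^3: 0  0  0  0
  Δ^4: 0  0  0
  Δ^5: 0  0
  Δ^6: 0
The second differences are constant (-8) and nonzero, while all higher differences vanish, so the minimal degree is 2.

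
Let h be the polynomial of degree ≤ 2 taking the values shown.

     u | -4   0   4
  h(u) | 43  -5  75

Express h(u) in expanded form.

h(u) = 4u^2 + 4u - 5

Using the Lagrange interpolation formula with nodes -4, 0, 4:
  L_0(u) = u(u - 4) / 32
  L_1(u) = (u + 4)(u - 4) / -16
  L_2(u) = (u + 4)u / 32
Then h(u) = 43·L_0(u) - 5·L_1(u) + 75·L_2(u).
Expanding and collecting terms gives h(u) = 4u^2 + 4u - 5.
Check: h(-4) = 43. ✓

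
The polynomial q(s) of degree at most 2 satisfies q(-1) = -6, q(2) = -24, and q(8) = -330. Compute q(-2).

Using the Lagrange interpolation formula with nodes -1, 2, 8:
  L_0(s) = (s - 2)(s - 8) / 27
  L_1(s) = (s + 1)(s - 8) / -18
  L_2(s) = (s + 1)(s - 2) / 54
Then q(s) = -6·L_0(s) - 24·L_1(s) - 330·L_2(s).
Expanding and collecting terms gives q(s) = -5s^2 - s - 2.
Evaluating at s = -2: q(-2) = -20.

-20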